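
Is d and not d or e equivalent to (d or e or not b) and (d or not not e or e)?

No

E1: d and not d or e
    = e
E2: (d or e or not b) and (d or not not e or e)
    = (d or e or not b) and (d or e or e)
    = (d or e or not b) and (d or e)
    = d or e
These differ: at b=1, d=1, e=0, E1 = 0 but E2 = 1.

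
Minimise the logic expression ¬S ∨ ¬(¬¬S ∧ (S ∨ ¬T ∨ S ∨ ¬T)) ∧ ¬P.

¬S

¬S ∨ ¬(¬¬S ∧ (S ∨ ¬T ∨ S ∨ ¬T)) ∧ ¬P
= ¬S ∨ ¬(S ∧ (S ∨ ¬T ∨ S ∨ ¬T)) ∧ ¬P   [double negation]
= ¬S ∨ ¬(S ∧ (S ∨ ¬T)) ∧ ¬P   [idempotence]
= ¬S ∨ ¬S ∧ ¬P   [absorption]
= ¬S   [absorption]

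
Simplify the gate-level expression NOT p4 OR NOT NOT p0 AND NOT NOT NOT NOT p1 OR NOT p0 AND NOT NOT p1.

NOT p4 OR NOT NOT p0 AND NOT NOT NOT NOT p1 OR NOT p0 AND NOT NOT p1
= NOT p4 OR NOT NOT p0 AND NOT NOT p1 OR NOT p0 AND NOT NOT p1   — double negation
= NOT p4 OR p0 AND NOT NOT p1 OR NOT p0 AND NOT NOT p1   — double negation
= NOT p4 OR NOT NOT p1   — distribution
= NOT p4 OR p1   — double negation

NOT p4 OR p1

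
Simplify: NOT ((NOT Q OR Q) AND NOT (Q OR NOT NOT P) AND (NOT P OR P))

NOT ((NOT Q OR Q) AND NOT (Q OR NOT NOT P) AND (NOT P OR P))
= NOT (NOT (Q OR NOT NOT P) AND (NOT P OR P))   [complement / identity]
= NOT NOT (Q OR NOT NOT P)   [complement / identity]
= NOT NOT (Q OR P)   [double negation]
= Q OR P   [double negation]

Q OR P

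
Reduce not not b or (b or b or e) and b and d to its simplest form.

b

not not b or (b or b or e) and b and d
= not not b or (b or e) and b and d   — idempotence
= not not b or b and d   — absorption
= b or b and d   — double negation
= b   — absorption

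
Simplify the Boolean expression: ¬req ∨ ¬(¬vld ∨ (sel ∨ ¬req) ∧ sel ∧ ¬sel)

¬req ∨ ¬(¬vld ∨ (sel ∨ ¬req) ∧ sel ∧ ¬sel)
= ¬req ∨ ¬(¬vld ∨ sel ∧ ¬sel)
= ¬req ∨ ¬¬vld
= ¬req ∨ vld

¬req ∨ vld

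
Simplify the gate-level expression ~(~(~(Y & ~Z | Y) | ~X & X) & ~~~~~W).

~(~(~(Y & ~Z | Y) | ~X & X) & ~~~~~W)
= ~(~~(Y & ~Z | Y) & ~~~~~W)   [complement / identity]
= ~(~~(Y & ~Z | Y) & ~~~W)   [double negation]
= ~(~~Y & ~~~W)   [absorption]
= ~(~~Y & ~W)   [double negation]
= ~Y | W   [De Morgan]

~Y | W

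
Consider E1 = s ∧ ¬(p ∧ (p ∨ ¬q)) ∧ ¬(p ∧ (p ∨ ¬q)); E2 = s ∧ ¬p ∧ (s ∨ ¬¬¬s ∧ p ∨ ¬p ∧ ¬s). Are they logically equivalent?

E1: s ∧ ¬(p ∧ (p ∨ ¬q)) ∧ ¬(p ∧ (p ∨ ¬q))
    = s ∧ ¬(p ∧ (p ∨ ¬q))
    = s ∧ ¬p
E2: s ∧ ¬p ∧ (s ∨ ¬¬¬s ∧ p ∨ ¬p ∧ ¬s)
    = s ∧ ¬p ∧ (s ∨ ¬s ∧ p ∨ ¬p ∧ ¬s)
    = s ∧ ¬p ∧ (s ∨ ¬s)
    = s ∧ ¬p
Both reduce to s ∧ ¬p, so they are equivalent.

Yes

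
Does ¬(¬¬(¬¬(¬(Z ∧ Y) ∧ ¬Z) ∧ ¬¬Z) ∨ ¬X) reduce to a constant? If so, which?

¬(¬¬(¬¬(¬(Z ∧ Y) ∧ ¬Z) ∧ ¬¬Z) ∨ ¬X)
= ¬(¬(¬(¬(Z ∧ Y) ∧ ¬Z) ∨ ¬Z) ∨ ¬X)   [De Morgan]
= ¬(¬(Z ∧ Y ∨ Z ∨ ¬Z) ∨ ¬X)   [De Morgan]
= ¬(¬(Z ∨ ¬Z) ∨ ¬X)   [absorption]
= (Z ∨ ¬Z) ∧ X   [De Morgan]
= X   [complement / identity]
This depends on X, so it is not a constant.

no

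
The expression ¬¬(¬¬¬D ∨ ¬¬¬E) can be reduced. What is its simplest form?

¬D ∨ ¬E

¬¬(¬¬¬D ∨ ¬¬¬E)
= ¬¬(¬D ∨ ¬¬¬E)   — double negation
= ¬D ∨ ¬¬¬E   — double negation
= ¬D ∨ ¬E   — double negation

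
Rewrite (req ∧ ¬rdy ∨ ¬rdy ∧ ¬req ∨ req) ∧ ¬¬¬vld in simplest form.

(req ∧ ¬rdy ∨ ¬rdy ∧ ¬req ∨ req) ∧ ¬¬¬vld
= (req ∧ ¬rdy ∨ ¬rdy ∧ ¬req ∨ req) ∧ ¬vld   — double negation
= (¬rdy ∨ req) ∧ ¬vld   — distribution

(¬rdy ∨ req) ∧ ¬vld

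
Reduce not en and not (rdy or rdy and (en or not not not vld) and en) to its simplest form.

not en and not (rdy or rdy and (en or not not not vld) and en)
= not en and not (rdy or rdy and (en or not vld) and en)
= not en and not (rdy or rdy and en)
= not en and not rdy

not en and not rdy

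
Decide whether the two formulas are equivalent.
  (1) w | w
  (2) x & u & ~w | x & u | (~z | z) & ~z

No

E1: w | w
    = w   (idempotence)
E2: x & u & ~w | x & u | (~z | z) & ~z
    = x & u & ~w | x & u | ~z   (complement / identity)
    = x & u | ~z   (absorption)
These differ: at u=1, w=0, x=1, z=0, E1 = 0 but E2 = 1.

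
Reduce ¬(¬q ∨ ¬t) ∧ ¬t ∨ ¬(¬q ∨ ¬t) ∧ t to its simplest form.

¬(¬q ∨ ¬t) ∧ ¬t ∨ ¬(¬q ∨ ¬t) ∧ t
= ¬(¬q ∨ ¬t)
= q ∧ t

q ∧ t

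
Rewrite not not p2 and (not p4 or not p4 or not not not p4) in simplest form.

p2 and not p4

not not p2 and (not p4 or not p4 or not not not p4)
= not not p2 and (not p4 or not p4 or not p4)
= not not p2 and (not p4 or not p4)
= not not p2 and not p4
= p2 and not p4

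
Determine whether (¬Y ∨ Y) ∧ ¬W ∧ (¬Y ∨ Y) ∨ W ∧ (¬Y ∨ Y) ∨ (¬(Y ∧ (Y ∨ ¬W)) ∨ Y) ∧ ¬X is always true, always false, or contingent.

(¬Y ∨ Y) ∧ ¬W ∧ (¬Y ∨ Y) ∨ W ∧ (¬Y ∨ Y) ∨ (¬(Y ∧ (Y ∨ ¬W)) ∨ Y) ∧ ¬X
= ¬W ∧ (¬Y ∨ Y) ∨ W ∧ (¬Y ∨ Y) ∨ (¬(Y ∧ (Y ∨ ¬W)) ∨ Y) ∧ ¬X   [complement / identity]
= ¬Y ∨ Y ∨ (¬(Y ∧ (Y ∨ ¬W)) ∨ Y) ∧ ¬X   [distribution]
= ¬Y ∨ Y ∨ (¬Y ∨ Y) ∧ ¬X   [absorption]
= ¬Y ∨ Y   [absorption]
= True   [complement]

always true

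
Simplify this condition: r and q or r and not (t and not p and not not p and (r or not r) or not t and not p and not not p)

r and q or r and not (t and not p and not not p and (r or not r) or not t and not p and not not p)
= r and q or r and not (t and not p and not not p or not t and not p and not not p)   — complement / identity
= r and q or r and not (not p and not not p)   — distribution
= r and q or r and (p or not p)   — De Morgan
= r and q or r   — complement / identity
= r   — absorption

r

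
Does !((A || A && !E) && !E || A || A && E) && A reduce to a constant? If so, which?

yes, False

!((A || A && !E) && !E || A || A && E) && A
= !(A && !E || A || A && E) && A
= !(A && !E || A) && A
= !A && A
= false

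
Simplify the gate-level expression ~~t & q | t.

~~t & q | t
= t & q | t   (double negation)
= t   (absorption)

t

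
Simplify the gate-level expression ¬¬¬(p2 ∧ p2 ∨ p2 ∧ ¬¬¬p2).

¬¬¬(p2 ∧ p2 ∨ p2 ∧ ¬¬¬p2)
= ¬¬¬(p2 ∧ p2 ∨ p2 ∧ ¬p2)   — double negation
= ¬¬¬p2   — distribution
= ¬p2   — double negation

¬p2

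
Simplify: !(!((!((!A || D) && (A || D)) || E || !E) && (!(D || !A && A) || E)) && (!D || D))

!(!((!((!A || D) && (A || D)) || E || !E) && (!(D || !A && A) || E)) && (!D || D))
= !(!((!(D || !A && A) || E || !E) && (!(D || !A && A) || E)) && (!D || D))   — distribution
= !(!(!(D || !A && A) || E) && (!D || D))   — absorption
= !(!(!D || E) && (!D || D))   — complement / identity
= !!(!D || E)   — complement / identity
= !D || E   — double negation

!D || E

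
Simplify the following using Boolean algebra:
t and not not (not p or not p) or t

t

t and not not (not p or not p) or t
= t and not (p and p) or t   (De Morgan)
= t and not p or t   (idempotence)
= t   (absorption)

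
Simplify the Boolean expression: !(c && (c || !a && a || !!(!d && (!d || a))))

!(c && (c || !a && a || !!(!d && (!d || a))))
= !(c && (c || !a && a || !!!d))   [absorption]
= !(c && (c || !!!d))   [complement / identity]
= !(c && (c || !d))   [double negation]
= !c   [absorption]

!c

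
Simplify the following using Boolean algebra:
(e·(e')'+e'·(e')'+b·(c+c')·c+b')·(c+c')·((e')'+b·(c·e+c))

e+b·c

(e·(e')'+e'·(e')'+b·(c+c')·c+b')·(c+c')·((e')'+b·(c·e+c))
= ((e')'+b·(c+c')·c+b')·(c+c')·((e')'+b·(c·e+c))   [distribution]
= ((e')'+b·(c+c')·c+b')·(c+c')·((e')'+b·c)   [absorption]
= ((e')'+b·(c+c')·c+b')·((e')'+b·c)   [complement / identity]
= ((e')'+b·c+b')·((e')'+b·c)   [complement / identity]
= (e')'+b·c   [absorption]
= e+b·c   [double negation]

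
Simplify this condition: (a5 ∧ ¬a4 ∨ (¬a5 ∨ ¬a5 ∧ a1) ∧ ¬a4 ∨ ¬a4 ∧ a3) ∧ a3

(a5 ∧ ¬a4 ∨ (¬a5 ∨ ¬a5 ∧ a1) ∧ ¬a4 ∨ ¬a4 ∧ a3) ∧ a3
= (a5 ∧ ¬a4 ∨ ¬a5 ∧ ¬a4 ∨ ¬a4 ∧ a3) ∧ a3
= (¬a4 ∨ ¬a4 ∧ a3) ∧ a3
= ¬a4 ∧ a3

¬a4 ∧ a3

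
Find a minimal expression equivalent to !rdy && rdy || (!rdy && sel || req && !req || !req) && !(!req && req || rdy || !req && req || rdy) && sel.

!rdy && rdy || (!rdy && sel || req && !req || !req) && !(!req && req || rdy || !req && req || rdy) && sel
= !rdy && rdy || (!rdy && sel || req && !req || !req) && !(!req && req || rdy) && sel   [idempotence]
= !rdy && rdy || (!rdy && sel || req && !req || !req) && !rdy && sel   [complement / identity]
= (!rdy && sel || req && !req || !req) && !rdy && sel   [complement / identity]
= (!rdy && sel || !req) && !rdy && sel   [complement / identity]
= !rdy && sel   [absorption]

!rdy && sel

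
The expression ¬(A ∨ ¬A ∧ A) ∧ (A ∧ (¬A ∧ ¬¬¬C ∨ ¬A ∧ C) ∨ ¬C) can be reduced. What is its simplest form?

¬A ∧ ¬C

¬(A ∨ ¬A ∧ A) ∧ (A ∧ (¬A ∧ ¬¬¬C ∨ ¬A ∧ C) ∨ ¬C)
= ¬A ∧ (A ∧ (¬A ∧ ¬¬¬C ∨ ¬A ∧ C) ∨ ¬C)   (complement / identity)
= ¬A ∧ (A ∧ (¬A ∧ ¬C ∨ ¬A ∧ C) ∨ ¬C)   (double negation)
= ¬A ∧ (A ∧ ¬A ∨ ¬C)   (distribution)
= ¬A ∧ ¬C   (complement / identity)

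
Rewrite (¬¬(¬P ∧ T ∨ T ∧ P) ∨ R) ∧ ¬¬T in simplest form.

T

(¬¬(¬P ∧ T ∨ T ∧ P) ∨ R) ∧ ¬¬T
= (¬¬T ∨ R) ∧ ¬¬T
= ¬¬T
= T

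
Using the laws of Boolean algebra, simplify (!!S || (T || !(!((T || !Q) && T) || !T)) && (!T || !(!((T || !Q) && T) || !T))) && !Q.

(!!S || (T || !(!((T || !Q) && T) || !T)) && (!T || !(!((T || !Q) && T) || !T))) && !Q
= (S || (T || !(!((T || !Q) && T) || !T)) && (!T || !(!((T || !Q) && T) || !T))) && !Q   [double negation]
= (S || !(!((T || !Q) && T) || !T) || T && !T) && !Q   [distribution]
= (S || (T || !Q) && T && T || T && !T) && !Q   [De Morgan]
= (S || T && T || T && !T) && !Q   [absorption]
= (S || T) && !Q   [distribution]

(S || T) && !Q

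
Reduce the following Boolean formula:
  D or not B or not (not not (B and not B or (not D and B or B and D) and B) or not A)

D or not B

D or not B or not (not not (B and not B or (not D and B or B and D) and B) or not A)
= D or not B or not (not not (B and not B or B and B) or not A)   (distribution)
= D or not B or not (B and not B or B and B) and A   (De Morgan)
= D or not B or not B and A   (distribution)
= D or not B   (absorption)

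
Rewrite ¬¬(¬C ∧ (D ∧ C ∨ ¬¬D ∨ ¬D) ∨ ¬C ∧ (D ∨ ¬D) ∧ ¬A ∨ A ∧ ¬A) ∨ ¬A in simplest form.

¬C ∨ ¬A

¬¬(¬C ∧ (D ∧ C ∨ ¬¬D ∨ ¬D) ∨ ¬C ∧ (D ∨ ¬D) ∧ ¬A ∨ A ∧ ¬A) ∨ ¬A
= ¬C ∧ (D ∧ C ∨ ¬¬D ∨ ¬D) ∨ ¬C ∧ (D ∨ ¬D) ∧ ¬A ∨ A ∧ ¬A ∨ ¬A   — double negation
= ¬C ∧ (D ∧ C ∨ D ∨ ¬D) ∨ ¬C ∧ (D ∨ ¬D) ∧ ¬A ∨ A ∧ ¬A ∨ ¬A   — double negation
= ¬C ∧ (D ∨ ¬D) ∨ ¬C ∧ (D ∨ ¬D) ∧ ¬A ∨ A ∧ ¬A ∨ ¬A   — absorption
= ¬C ∧ (D ∨ ¬D) ∨ A ∧ ¬A ∨ ¬A   — absorption
= ¬C ∧ (D ∨ ¬D) ∨ ¬A   — complement / identity
= ¬C ∨ ¬A   — complement / identity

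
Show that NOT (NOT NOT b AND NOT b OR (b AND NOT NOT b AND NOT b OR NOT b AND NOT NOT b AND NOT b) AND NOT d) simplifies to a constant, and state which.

NOT (NOT NOT b AND NOT b OR (b AND NOT NOT b AND NOT b OR NOT b AND NOT NOT b AND NOT b) AND NOT d)
= NOT (NOT NOT b AND NOT b OR NOT NOT b AND NOT b AND NOT d)
= NOT (NOT NOT b AND NOT b)
= NOT b OR b
= TRUE

TRUE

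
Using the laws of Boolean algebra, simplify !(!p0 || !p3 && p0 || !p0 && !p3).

!(!p0 || !p3 && p0 || !p0 && !p3)
= !(!p0 || !p3)   [distribution]
= p0 && p3   [De Morgan]

p0 && p3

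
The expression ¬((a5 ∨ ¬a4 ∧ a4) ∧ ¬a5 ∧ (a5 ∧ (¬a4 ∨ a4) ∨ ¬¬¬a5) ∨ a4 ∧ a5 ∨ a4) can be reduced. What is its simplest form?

¬((a5 ∨ ¬a4 ∧ a4) ∧ ¬a5 ∧ (a5 ∧ (¬a4 ∨ a4) ∨ ¬¬¬a5) ∨ a4 ∧ a5 ∨ a4)
= ¬((a5 ∨ ¬a4 ∧ a4) ∧ ¬a5 ∧ (a5 ∧ (¬a4 ∨ a4) ∨ ¬¬¬a5) ∨ a4)   (absorption)
= ¬((a5 ∨ ¬a4 ∧ a4) ∧ ¬a5 ∧ (a5 ∧ (¬a4 ∨ a4) ∨ ¬a5) ∨ a4)   (double negation)
= ¬((a5 ∨ ¬a4 ∧ a4) ∧ ¬a5 ∧ (a5 ∨ ¬a5) ∨ a4)   (complement / identity)
= ¬(a5 ∧ ¬a5 ∧ (a5 ∨ ¬a5) ∨ a4)   (complement / identity)
= ¬(a5 ∧ ¬a5 ∨ a4)   (complement / identity)
= ¬a4   (complement / identity)

¬a4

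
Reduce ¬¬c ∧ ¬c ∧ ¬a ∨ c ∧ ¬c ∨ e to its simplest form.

e

¬¬c ∧ ¬c ∧ ¬a ∨ c ∧ ¬c ∨ e
= c ∧ ¬c ∧ ¬a ∨ c ∧ ¬c ∨ e   (double negation)
= c ∧ ¬c ∨ e   (absorption)
= e   (complement / identity)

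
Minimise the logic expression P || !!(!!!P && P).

P

P || !!(!!!P && P)
= P || !!!P && P   — double negation
= P || !P && P   — double negation
= P   — complement / identity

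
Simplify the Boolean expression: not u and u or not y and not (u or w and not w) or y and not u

not u and u or not y and not (u or w and not w) or y and not u
= not u and u or not y and not u or y and not u   — complement / identity
= not u and u or not u   — distribution
= not u   — complement / identity

not u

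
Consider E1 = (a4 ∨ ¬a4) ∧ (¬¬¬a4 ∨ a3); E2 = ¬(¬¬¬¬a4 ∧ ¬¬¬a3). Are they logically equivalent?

Yes

E1: (a4 ∨ ¬a4) ∧ (¬¬¬a4 ∨ a3)
    = ¬¬¬a4 ∨ a3   (complement / identity)
    = ¬a4 ∨ a3   (double negation)
E2: ¬(¬¬¬¬a4 ∧ ¬¬¬a3)
    = ¬(¬¬a4 ∧ ¬¬¬a3)   (double negation)
    = ¬(¬¬a4 ∧ ¬a3)   (double negation)
    = ¬a4 ∨ a3   (De Morgan)
Both reduce to ¬a4 ∨ a3, so they are equivalent.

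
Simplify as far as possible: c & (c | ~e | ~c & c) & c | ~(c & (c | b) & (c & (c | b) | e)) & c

c

c & (c | ~e | ~c & c) & c | ~(c & (c | b) & (c & (c | b) | e)) & c
= c & (c | ~e) & c | ~(c & (c | b) & (c & (c | b) | e)) & c   (complement / identity)
= c & (c | ~e) & c | ~(c & (c | b)) & c   (absorption)
= c & c | ~(c & (c | b)) & c   (absorption)
= c & c | ~c & c   (absorption)
= c   (distribution)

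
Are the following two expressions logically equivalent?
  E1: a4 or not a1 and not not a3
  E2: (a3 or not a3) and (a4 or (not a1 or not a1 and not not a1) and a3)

Yes

E1: a4 or not a1 and not not a3
    = a4 or not a1 and a3   — double negation
E2: (a3 or not a3) and (a4 or (not a1 or not a1 and not not a1) and a3)
    = a4 or (not a1 or not a1 and not not a1) and a3   — complement / identity
    = a4 or (not a1 or not a1 and a1) and a3   — double negation
    = a4 or not a1 and a3   — complement / identity
Both reduce to a4 or not a1 and a3, so they are equivalent.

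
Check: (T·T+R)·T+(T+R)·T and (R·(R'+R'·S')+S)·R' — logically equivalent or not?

E1: (T·T+R)·T+(T+R)·T
    = (T+R)·T+(T+R)·T   — idempotence
    = (T+R)·T   — idempotence
    = T   — absorption
E2: (R·(R'+R'·S')+S)·R'
    = (R·R'+S)·R'   — absorption
    = S·R'   — complement / identity
These differ: at R=0, S=0, T=1, E1 = 1 but E2 = 0.

No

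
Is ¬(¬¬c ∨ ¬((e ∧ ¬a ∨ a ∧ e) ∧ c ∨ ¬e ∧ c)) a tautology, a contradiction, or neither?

¬(¬¬c ∨ ¬((e ∧ ¬a ∨ a ∧ e) ∧ c ∨ ¬e ∧ c))
= ¬c ∧ ((e ∧ ¬a ∨ a ∧ e) ∧ c ∨ ¬e ∧ c)   — De Morgan
= ¬c ∧ (e ∧ c ∨ ¬e ∧ c)   — distribution
= ¬c ∧ c   — distribution
= False   — complement

contradiction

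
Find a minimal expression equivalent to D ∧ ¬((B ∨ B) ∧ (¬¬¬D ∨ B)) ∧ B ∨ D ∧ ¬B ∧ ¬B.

D ∧ ¬((B ∨ B) ∧ (¬¬¬D ∨ B)) ∧ B ∨ D ∧ ¬B ∧ ¬B
= D ∧ ¬((B ∨ B) ∧ (¬D ∨ B)) ∧ B ∨ D ∧ ¬B ∧ ¬B   [double negation]
= D ∧ ¬(B ∨ B ∧ ¬D) ∧ B ∨ D ∧ ¬B ∧ ¬B   [distribution]
= D ∧ ¬B ∧ B ∨ D ∧ ¬B ∧ ¬B   [absorption]
= D ∧ ¬B   [distribution]

D ∧ ¬B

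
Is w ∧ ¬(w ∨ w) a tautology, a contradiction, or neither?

w ∧ ¬(w ∨ w)
= w ∧ ¬w   [idempotence]
= False   [complement]

contradiction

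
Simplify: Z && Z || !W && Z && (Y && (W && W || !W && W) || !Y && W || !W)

Z

Z && Z || !W && Z && (Y && (W && W || !W && W) || !Y && W || !W)
= Z && Z || !W && Z && (Y && W || !Y && W || !W)   — distribution
= Z && Z || !W && Z && (W || !W)   — distribution
= Z && Z || !W && Z   — complement / identity
= Z && (Z || !W)   — distribution
= Z   — absorption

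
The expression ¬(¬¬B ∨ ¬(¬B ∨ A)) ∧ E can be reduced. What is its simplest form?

¬B ∧ E

¬(¬¬B ∨ ¬(¬B ∨ A)) ∧ E
= ¬B ∧ (¬B ∨ A) ∧ E   (De Morgan)
= ¬B ∧ E   (absorption)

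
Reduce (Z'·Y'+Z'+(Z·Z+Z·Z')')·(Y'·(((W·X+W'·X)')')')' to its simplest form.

(Z'·Y'+Z'+(Z·Z+Z·Z')')·(Y'·(((W·X+W'·X)')')')'
= (Z'·Y'+Z'+(Z·Z+Z·Z')')·(Y'·((X')')')'
= (Z'·Y'+Z'+(Z·Z+Z·Z')')·(Y'·X')'
= (Z'·Y'+Z'+Z')·(Y'·X')'
= (Z'·Y'+Z'+Z')·(Y+X)
= (Z'·Y'+Z')·(Y+X)
= Z'·(Y+X)

Z'·(Y+X)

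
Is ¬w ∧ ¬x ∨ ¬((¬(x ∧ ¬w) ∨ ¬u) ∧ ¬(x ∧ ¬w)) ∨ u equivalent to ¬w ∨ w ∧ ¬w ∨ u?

Yes

E1: ¬w ∧ ¬x ∨ ¬((¬(x ∧ ¬w) ∨ ¬u) ∧ ¬(x ∧ ¬w)) ∨ u
    = ¬w ∧ ¬x ∨ ¬¬(x ∧ ¬w) ∨ u   — absorption
    = ¬w ∧ ¬x ∨ x ∧ ¬w ∨ u   — double negation
    = ¬w ∨ u   — distribution
E2: ¬w ∨ w ∧ ¬w ∨ u
    = ¬w ∨ u   — complement / identity
Both reduce to ¬w ∨ u, so they are equivalent.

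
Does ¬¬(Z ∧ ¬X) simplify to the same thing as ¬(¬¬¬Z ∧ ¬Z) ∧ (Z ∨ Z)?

E1: ¬¬(Z ∧ ¬X)
    = Z ∧ ¬X   (double negation)
E2: ¬(¬¬¬Z ∧ ¬Z) ∧ (Z ∨ Z)
    = (¬¬Z ∨ Z) ∧ (Z ∨ Z)   (De Morgan)
    = (Z ∨ Z) ∧ (Z ∨ Z)   (double negation)
    = Z ∨ Z   (idempotence)
    = Z   (idempotence)
These differ: at X=1, Z=1, E1 = 0 but E2 = 1.

No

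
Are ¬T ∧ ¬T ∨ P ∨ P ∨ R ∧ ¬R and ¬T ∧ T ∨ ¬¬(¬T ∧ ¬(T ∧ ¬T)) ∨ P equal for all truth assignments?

E1: ¬T ∧ ¬T ∨ P ∨ P ∨ R ∧ ¬R
    = ¬T ∧ ¬T ∨ P ∨ R ∧ ¬R
    = ¬T ∧ ¬T ∨ P
    = ¬T ∨ P
E2: ¬T ∧ T ∨ ¬¬(¬T ∧ ¬(T ∧ ¬T)) ∨ P
    = ¬¬(¬T ∧ ¬(T ∧ ¬T)) ∨ P
    = ¬(T ∨ T ∧ ¬T) ∨ P
    = ¬T ∨ P
Both reduce to ¬T ∨ P, so they are equivalent.

Yes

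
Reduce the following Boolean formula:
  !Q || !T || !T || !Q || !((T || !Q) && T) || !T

!Q || !T

!Q || !T || !T || !Q || !((T || !Q) && T) || !T
= !Q || !T || !T || !Q || !T || !T   [absorption]
= !Q || !T || !T   [idempotence]
= !Q || !T   [idempotence]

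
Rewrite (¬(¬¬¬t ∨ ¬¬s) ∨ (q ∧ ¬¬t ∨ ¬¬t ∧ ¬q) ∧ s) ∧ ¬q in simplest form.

(¬(¬¬¬t ∨ ¬¬s) ∨ (q ∧ ¬¬t ∨ ¬¬t ∧ ¬q) ∧ s) ∧ ¬q
= (¬¬t ∧ ¬s ∨ (q ∧ ¬¬t ∨ ¬¬t ∧ ¬q) ∧ s) ∧ ¬q   [De Morgan]
= (¬¬t ∧ ¬s ∨ ¬¬t ∧ s) ∧ ¬q   [distribution]
= ¬¬t ∧ ¬q   [distribution]
= t ∧ ¬q   [double negation]

t ∧ ¬q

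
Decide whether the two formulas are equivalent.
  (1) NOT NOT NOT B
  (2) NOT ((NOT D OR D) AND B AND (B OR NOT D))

Yes

E1: NOT NOT NOT B
    = NOT B
E2: NOT ((NOT D OR D) AND B AND (B OR NOT D))
    = NOT (B AND (B OR NOT D))
    = NOT B
Both reduce to NOT B, so they are equivalent.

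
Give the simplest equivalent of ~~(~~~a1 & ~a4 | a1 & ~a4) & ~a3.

~a4 & ~a3

~~(~~~a1 & ~a4 | a1 & ~a4) & ~a3
= ~~(~a1 & ~a4 | a1 & ~a4) & ~a3   (double negation)
= (~a1 & ~a4 | a1 & ~a4) & ~a3   (double negation)
= ~a4 & ~a3   (distribution)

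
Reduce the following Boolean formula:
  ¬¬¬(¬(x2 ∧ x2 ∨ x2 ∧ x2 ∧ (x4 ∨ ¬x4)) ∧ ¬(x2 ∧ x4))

¬¬¬(¬(x2 ∧ x2 ∨ x2 ∧ x2 ∧ (x4 ∨ ¬x4)) ∧ ¬(x2 ∧ x4))
= ¬¬(x2 ∧ x2 ∨ x2 ∧ x2 ∧ (x4 ∨ ¬x4) ∨ x2 ∧ x4)
= ¬¬(x2 ∧ x2 ∨ x2 ∧ x2 ∨ x2 ∧ x4)
= x2 ∧ x2 ∨ x2 ∧ x2 ∨ x2 ∧ x4
= x2 ∧ x2 ∨ x2 ∧ x4
= x2 ∧ (x2 ∨ x4)
= x2

x2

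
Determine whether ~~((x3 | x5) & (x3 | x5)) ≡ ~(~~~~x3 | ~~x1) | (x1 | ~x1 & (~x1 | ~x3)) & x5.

No

E1: ~~((x3 | x5) & (x3 | x5))
    = (x3 | x5) & (x3 | x5)   — double negation
    = x3 | x5   — idempotence
E2: ~(~~~~x3 | ~~x1) | (x1 | ~x1 & (~x1 | ~x3)) & x5
    = ~(~~~~x3 | ~~x1) | (x1 | ~x1) & x5   — absorption
    = ~(~~~~x3 | ~~x1) | x5   — complement / identity
    = ~(~~x3 | ~~x1) | x5   — double negation
    = ~x3 & ~x1 | x5   — De Morgan
These differ: at x1=1, x3=1, x5=0, E1 = 1 but E2 = 0.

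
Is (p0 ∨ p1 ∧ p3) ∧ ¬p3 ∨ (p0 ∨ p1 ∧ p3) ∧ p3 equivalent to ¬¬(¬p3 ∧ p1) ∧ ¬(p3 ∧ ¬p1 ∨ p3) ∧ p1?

E1: (p0 ∨ p1 ∧ p3) ∧ ¬p3 ∨ (p0 ∨ p1 ∧ p3) ∧ p3
    = p0 ∨ p1 ∧ p3   — distribution
E2: ¬¬(¬p3 ∧ p1) ∧ ¬(p3 ∧ ¬p1 ∨ p3) ∧ p1
    = ¬¬(¬p3 ∧ p1) ∧ ¬p3 ∧ p1   — absorption
    = ¬p3 ∧ p1 ∧ ¬p3 ∧ p1   — double negation
    = ¬p3 ∧ p1   — idempotence
These differ: at p0=1, p1=1, p3=1, E1 = 1 but E2 = 0.

No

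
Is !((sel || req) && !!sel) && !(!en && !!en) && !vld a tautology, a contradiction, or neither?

neither

!((sel || req) && !!sel) && !(!en && !!en) && !vld
= !((sel || req) && !!sel) && (en || !en) && !vld   (De Morgan)
= !((sel || req) && !!sel) && !vld   (complement / identity)
= !((sel || req) && sel) && !vld   (double negation)
= !sel && !vld   (absorption)
This depends on sel, vld, so it is not a constant.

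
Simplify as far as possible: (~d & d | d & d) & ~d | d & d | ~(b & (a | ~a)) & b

(~d & d | d & d) & ~d | d & d | ~(b & (a | ~a)) & b
= d & ~d | d & d | ~(b & (a | ~a)) & b
= d & ~d | d & d | ~b & b
= d & ~d | d & d
= d

d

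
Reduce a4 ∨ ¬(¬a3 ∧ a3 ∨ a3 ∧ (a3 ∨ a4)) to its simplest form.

a4 ∨ ¬a3

a4 ∨ ¬(¬a3 ∧ a3 ∨ a3 ∧ (a3 ∨ a4))
= a4 ∨ ¬(¬a3 ∧ a3 ∨ a3)   [absorption]
= a4 ∨ ¬a3   [complement / identity]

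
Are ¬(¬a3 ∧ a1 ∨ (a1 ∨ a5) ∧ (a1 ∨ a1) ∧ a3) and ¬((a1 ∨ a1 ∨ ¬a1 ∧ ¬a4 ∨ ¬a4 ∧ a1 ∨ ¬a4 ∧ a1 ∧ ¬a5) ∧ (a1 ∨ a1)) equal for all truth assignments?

Yes

E1: ¬(¬a3 ∧ a1 ∨ (a1 ∨ a5) ∧ (a1 ∨ a1) ∧ a3)
    = ¬(¬a3 ∧ a1 ∨ (a1 ∨ a5) ∧ a1 ∧ a3)   — idempotence
    = ¬(¬a3 ∧ a1 ∨ a1 ∧ a3)   — absorption
    = ¬a1   — distribution
E2: ¬((a1 ∨ a1 ∨ ¬a1 ∧ ¬a4 ∨ ¬a4 ∧ a1 ∨ ¬a4 ∧ a1 ∧ ¬a5) ∧ (a1 ∨ a1))
    = ¬((a1 ∨ a1 ∨ ¬a1 ∧ ¬a4 ∨ ¬a4 ∧ a1) ∧ (a1 ∨ a1))   — absorption
    = ¬((a1 ∨ a1 ∨ ¬a4) ∧ (a1 ∨ a1))   — distribution
    = ¬(a1 ∨ a1)   — absorption
    = ¬a1   — idempotence
Both reduce to ¬a1, so they are equivalent.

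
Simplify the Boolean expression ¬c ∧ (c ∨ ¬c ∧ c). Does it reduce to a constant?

False

¬c ∧ (c ∨ ¬c ∧ c)
= ¬c ∧ c
= False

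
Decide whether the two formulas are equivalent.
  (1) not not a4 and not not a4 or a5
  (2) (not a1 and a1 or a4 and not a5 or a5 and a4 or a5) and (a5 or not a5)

E1: not not a4 and not not a4 or a5
    = not not a4 or a5   — idempotence
    = a4 or a5   — double negation
E2: (not a1 and a1 or a4 and not a5 or a5 and a4 or a5) and (a5 or not a5)
    = (not a1 and a1 or a4 or a5) and (a5 or not a5)   — distribution
    = not a1 and a1 or a4 or a5   — complement / identity
    = a4 or a5   — complement / identity
Both reduce to a4 or a5, so they are equivalent.

Yes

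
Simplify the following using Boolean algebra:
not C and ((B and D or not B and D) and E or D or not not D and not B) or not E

not C and ((B and D or not B and D) and E or D or not not D and not B) or not E
= not C and (D and E or D or not not D and not B) or not E   (distribution)
= not C and (D and E or D or D and not B) or not E   (double negation)
= not C and (D or D and not B) or not E   (absorption)
= not C and D or not E   (absorption)

not C and D or not E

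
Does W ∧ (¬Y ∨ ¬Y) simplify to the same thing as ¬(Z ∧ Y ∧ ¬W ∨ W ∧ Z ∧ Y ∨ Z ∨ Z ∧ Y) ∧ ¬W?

E1: W ∧ (¬Y ∨ ¬Y)
    = W ∧ ¬Y   [idempotence]
E2: ¬(Z ∧ Y ∧ ¬W ∨ W ∧ Z ∧ Y ∨ Z ∨ Z ∧ Y) ∧ ¬W
    = ¬(Z ∧ Y ∨ Z ∨ Z ∧ Y) ∧ ¬W   [distribution]
    = ¬(Z ∧ Y ∨ Z) ∧ ¬W   [absorption]
    = ¬Z ∧ ¬W   [absorption]
These differ: at W=0, Y=0, Z=0, E1 = 0 but E2 = 1.

No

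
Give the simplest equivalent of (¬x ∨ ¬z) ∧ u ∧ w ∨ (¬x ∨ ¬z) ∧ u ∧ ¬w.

(¬x ∨ ¬z) ∧ u ∧ w ∨ (¬x ∨ ¬z) ∧ u ∧ ¬w
= (w ∨ ¬w) ∧ (¬x ∨ ¬z) ∧ u
= (¬x ∨ ¬z) ∧ u

(¬x ∨ ¬z) ∧ u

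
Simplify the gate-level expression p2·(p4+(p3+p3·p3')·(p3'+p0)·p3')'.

p2·(p4+(p3+p3·p3')·(p3'+p0)·p3')'
= p2·(p4+(p3+p3·p3')·p3')'   (absorption)
= p2·(p4+p3·p3')'   (complement / identity)
= p2·p4'   (complement / identity)

p2·p4'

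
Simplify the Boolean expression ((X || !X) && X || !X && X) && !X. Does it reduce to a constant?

((X || !X) && X || !X && X) && !X
= (X || !X) && X && !X   — complement / identity
= X && !X   — complement / identity
= false   — complement

false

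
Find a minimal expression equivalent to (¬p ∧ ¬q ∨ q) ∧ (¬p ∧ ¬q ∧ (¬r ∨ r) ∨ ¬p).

¬p

(¬p ∧ ¬q ∨ q) ∧ (¬p ∧ ¬q ∧ (¬r ∨ r) ∨ ¬p)
= (¬p ∧ ¬q ∨ q) ∧ (¬p ∧ ¬q ∨ ¬p)   — complement / identity
= ¬p ∧ ¬q ∨ q ∧ ¬p   — distribution
= ¬p   — distribution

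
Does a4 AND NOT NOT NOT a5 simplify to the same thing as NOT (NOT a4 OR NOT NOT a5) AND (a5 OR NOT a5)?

E1: a4 AND NOT NOT NOT a5
    = a4 AND NOT a5   [double negation]
E2: NOT (NOT a4 OR NOT NOT a5) AND (a5 OR NOT a5)
    = NOT (NOT a4 OR NOT NOT a5)   [complement / identity]
    = a4 AND NOT a5   [De Morgan]
Both reduce to a4 AND NOT a5, so they are equivalent.

Yes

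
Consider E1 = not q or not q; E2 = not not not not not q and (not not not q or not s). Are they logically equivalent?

Yes

E1: not q or not q
    = not q   — idempotence
E2: not not not not not q and (not not not q or not s)
    = not not not q and (not not not q or not s)   — double negation
    = not not not q   — absorption
    = not q   — double negation
Both reduce to not q, so they are equivalent.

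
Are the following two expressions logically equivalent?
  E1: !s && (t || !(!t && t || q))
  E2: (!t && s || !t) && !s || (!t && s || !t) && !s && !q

No

E1: !s && (t || !(!t && t || q))
    = !s && (t || !q)   — complement / identity
E2: (!t && s || !t) && !s || (!t && s || !t) && !s && !q
    = (!t && s || !t) && !s   — absorption
    = !t && !s   — absorption
These differ: at q=1, s=0, t=0, E1 = 0 but E2 = 1.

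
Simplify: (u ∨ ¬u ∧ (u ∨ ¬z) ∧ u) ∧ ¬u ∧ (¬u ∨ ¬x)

(u ∨ ¬u ∧ (u ∨ ¬z) ∧ u) ∧ ¬u ∧ (¬u ∨ ¬x)
= (u ∨ ¬u ∧ u) ∧ ¬u ∧ (¬u ∨ ¬x)
= u ∧ ¬u ∧ (¬u ∨ ¬x)
= u ∧ ¬u
= False

False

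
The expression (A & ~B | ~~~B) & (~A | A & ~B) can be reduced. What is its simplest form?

(A & ~B | ~~~B) & (~A | A & ~B)
= A & ~B | ~~~B & ~A   [distribution]
= A & ~B | ~B & ~A   [double negation]
= ~B   [distribution]

~B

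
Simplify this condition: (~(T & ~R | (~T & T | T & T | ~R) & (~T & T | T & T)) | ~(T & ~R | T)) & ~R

~T & ~R

(~(T & ~R | (~T & T | T & T | ~R) & (~T & T | T & T)) | ~(T & ~R | T)) & ~R
= (~(T & ~R | ~T & T | T & T) | ~(T & ~R | T)) & ~R
= (~(T & ~R | T) | ~(T & ~R | T)) & ~R
= ~(T & ~R | T) & ~R
= ~T & ~R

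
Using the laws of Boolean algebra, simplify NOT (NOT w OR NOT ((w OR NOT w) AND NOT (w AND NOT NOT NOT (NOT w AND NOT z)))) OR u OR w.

NOT (NOT w OR NOT ((w OR NOT w) AND NOT (w AND NOT NOT NOT (NOT w AND NOT z)))) OR u OR w
= NOT (NOT w OR NOT ((w OR NOT w) AND NOT (w AND NOT NOT (w OR z)))) OR u OR w   [De Morgan]
= NOT (NOT w OR NOT NOT (w AND NOT NOT (w OR z))) OR u OR w   [complement / identity]
= w AND NOT (w AND NOT NOT (w OR z)) OR u OR w   [De Morgan]
= w AND NOT (w AND (w OR z)) OR u OR w   [double negation]
= w AND NOT w OR u OR w   [absorption]
= u OR w   [complement / identity]

u OR w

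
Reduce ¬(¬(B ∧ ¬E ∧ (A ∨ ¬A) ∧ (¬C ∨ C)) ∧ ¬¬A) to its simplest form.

B ∧ ¬E ∨ ¬A

¬(¬(B ∧ ¬E ∧ (A ∨ ¬A) ∧ (¬C ∨ C)) ∧ ¬¬A)
= ¬(¬(B ∧ ¬E ∧ (¬C ∨ C)) ∧ ¬¬A)   (complement / identity)
= B ∧ ¬E ∧ (¬C ∨ C) ∨ ¬A   (De Morgan)
= B ∧ ¬E ∨ ¬A   (complement / identity)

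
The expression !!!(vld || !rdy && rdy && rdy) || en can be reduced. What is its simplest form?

!vld || en

!!!(vld || !rdy && rdy && rdy) || en
= !!!(vld || !rdy && rdy) || en
= !!!vld || en
= !vld || en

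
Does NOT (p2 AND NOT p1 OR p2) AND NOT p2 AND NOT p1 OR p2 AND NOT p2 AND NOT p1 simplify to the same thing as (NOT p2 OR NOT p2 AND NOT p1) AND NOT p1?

E1: NOT (p2 AND NOT p1 OR p2) AND NOT p2 AND NOT p1 OR p2 AND NOT p2 AND NOT p1
    = NOT p2 AND NOT p2 AND NOT p1 OR p2 AND NOT p2 AND NOT p1   — absorption
    = NOT p2 AND NOT p1   — distribution
E2: (NOT p2 OR NOT p2 AND NOT p1) AND NOT p1
    = NOT p2 AND NOT p1   — absorption
Both reduce to NOT p2 AND NOT p1, so they are equivalent.

Yes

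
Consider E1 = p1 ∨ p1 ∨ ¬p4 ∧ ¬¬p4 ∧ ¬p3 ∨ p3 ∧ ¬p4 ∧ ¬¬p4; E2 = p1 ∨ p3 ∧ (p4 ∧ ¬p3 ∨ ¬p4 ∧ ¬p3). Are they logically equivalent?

E1: p1 ∨ p1 ∨ ¬p4 ∧ ¬¬p4 ∧ ¬p3 ∨ p3 ∧ ¬p4 ∧ ¬¬p4
    = p1 ∨ p1 ∨ ¬p4 ∧ ¬¬p4
    = p1 ∨ p1 ∨ ¬p4 ∧ p4
    = p1 ∨ p1
    = p1
E2: p1 ∨ p3 ∧ (p4 ∧ ¬p3 ∨ ¬p4 ∧ ¬p3)
    = p1 ∨ p3 ∧ ¬p3
    = p1
Both reduce to p1, so they are equivalent.

Yes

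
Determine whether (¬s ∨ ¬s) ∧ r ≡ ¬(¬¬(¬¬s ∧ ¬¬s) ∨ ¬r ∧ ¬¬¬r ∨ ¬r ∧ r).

Yes

E1: (¬s ∨ ¬s) ∧ r
    = ¬s ∧ r   (idempotence)
E2: ¬(¬¬(¬¬s ∧ ¬¬s) ∨ ¬r ∧ ¬¬¬r ∨ ¬r ∧ r)
    = ¬(¬¬¬¬s ∨ ¬r ∧ ¬¬¬r ∨ ¬r ∧ r)   (idempotence)
    = ¬(¬¬¬¬s ∨ ¬r ∧ ¬r ∨ ¬r ∧ r)   (double negation)
    = ¬(¬¬¬¬s ∨ ¬r)   (distribution)
    = ¬¬¬s ∧ r   (De Morgan)
    = ¬s ∧ r   (double negation)
Both reduce to ¬s ∧ r, so they are equivalent.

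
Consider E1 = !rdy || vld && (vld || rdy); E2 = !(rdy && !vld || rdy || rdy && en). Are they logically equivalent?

E1: !rdy || vld && (vld || rdy)
    = !rdy || vld   — absorption
E2: !(rdy && !vld || rdy || rdy && en)
    = !(rdy || rdy && en)   — absorption
    = !rdy   — absorption
These differ: at en=1, rdy=1, vld=1, E1 = 1 but E2 = 0.

No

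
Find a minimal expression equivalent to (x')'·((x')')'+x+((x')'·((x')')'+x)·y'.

x

(x')'·((x')')'+x+((x')'·((x')')'+x)·y'
= (x')'·((x')')'+x
= x·((x')')'+x
= x·x'+x
= x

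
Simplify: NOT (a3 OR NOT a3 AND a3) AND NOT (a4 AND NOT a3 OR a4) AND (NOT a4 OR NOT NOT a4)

NOT (a3 OR NOT a3 AND a3) AND NOT (a4 AND NOT a3 OR a4) AND (NOT a4 OR NOT NOT a4)
= NOT (a3 OR NOT a3 AND a3) AND NOT (a4 AND NOT a3 OR a4) AND (NOT a4 OR a4)   (double negation)
= NOT a3 AND NOT (a4 AND NOT a3 OR a4) AND (NOT a4 OR a4)   (complement / identity)
= NOT a3 AND NOT (a4 AND NOT a3 OR a4)   (complement / identity)
= NOT a3 AND NOT a4   (absorption)

NOT a3 AND NOT a4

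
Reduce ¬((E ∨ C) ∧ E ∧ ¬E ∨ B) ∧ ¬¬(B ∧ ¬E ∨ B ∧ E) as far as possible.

¬((E ∨ C) ∧ E ∧ ¬E ∨ B) ∧ ¬¬(B ∧ ¬E ∨ B ∧ E)
= ¬((E ∨ C) ∧ E ∧ ¬E ∨ B) ∧ ¬¬B
= ¬((E ∨ C) ∧ E ∧ ¬E ∨ B) ∧ B
= ¬(E ∧ ¬E ∨ B) ∧ B
= ¬B ∧ B
= False

False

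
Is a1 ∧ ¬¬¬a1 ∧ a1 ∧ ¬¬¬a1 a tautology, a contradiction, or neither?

contradiction

a1 ∧ ¬¬¬a1 ∧ a1 ∧ ¬¬¬a1
= a1 ∧ ¬¬¬a1
= a1 ∧ ¬a1
= False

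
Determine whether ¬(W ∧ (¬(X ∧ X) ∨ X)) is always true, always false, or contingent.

¬(W ∧ (¬(X ∧ X) ∨ X))
= ¬(W ∧ (¬X ∨ X))   [idempotence]
= ¬W   [complement / identity]
This depends on W, so it is not a constant.

contingent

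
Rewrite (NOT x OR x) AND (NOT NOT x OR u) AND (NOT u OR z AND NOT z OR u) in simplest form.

(NOT x OR x) AND (NOT NOT x OR u) AND (NOT u OR z AND NOT z OR u)
= (NOT x OR x) AND (x OR u) AND (NOT u OR z AND NOT z OR u)
= (NOT x OR x) AND (x OR u) AND (NOT u OR u)
= (NOT x OR x) AND (x OR u)
= x OR u

x OR u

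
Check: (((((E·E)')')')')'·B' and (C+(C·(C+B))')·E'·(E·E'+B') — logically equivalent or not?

E1: (((((E·E)')')')')'·B'
    = (((E·E)')')'·B'   (double negation)
    = ((E')')'·B'   (idempotence)
    = E'·B'   (double negation)
E2: (C+(C·(C+B))')·E'·(E·E'+B')
    = (C+C')·E'·(E·E'+B')   (absorption)
    = (C+C')·E'·B'   (complement / identity)
    = E'·B'   (complement / identity)
Both reduce to E'·B', so they are equivalent.

Yes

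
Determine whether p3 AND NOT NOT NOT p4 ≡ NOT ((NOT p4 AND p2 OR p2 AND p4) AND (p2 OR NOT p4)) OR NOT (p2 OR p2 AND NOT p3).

No

E1: p3 AND NOT NOT NOT p4
    = p3 AND NOT p4
E2: NOT ((NOT p4 AND p2 OR p2 AND p4) AND (p2 OR NOT p4)) OR NOT (p2 OR p2 AND NOT p3)
    = NOT (p2 AND (p2 OR NOT p4)) OR NOT (p2 OR p2 AND NOT p3)
    = NOT p2 OR NOT (p2 OR p2 AND NOT p3)
    = NOT p2 OR NOT p2
    = NOT p2
These differ: at p2=0, p3=0, p4=0, E1 = 0 but E2 = 1.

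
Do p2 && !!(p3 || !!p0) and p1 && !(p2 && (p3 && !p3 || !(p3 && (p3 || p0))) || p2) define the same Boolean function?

E1: p2 && !!(p3 || !!p0)
    = p2 && (p3 || !!p0)
    = p2 && (p3 || p0)
E2: p1 && !(p2 && (p3 && !p3 || !(p3 && (p3 || p0))) || p2)
    = p1 && !(p2 && !(p3 && (p3 || p0)) || p2)
    = p1 && !(p2 && !p3 || p2)
    = p1 && !p2
These differ: at p0=1, p1=1, p2=0, p3=1, E1 = 0 but E2 = 1.

No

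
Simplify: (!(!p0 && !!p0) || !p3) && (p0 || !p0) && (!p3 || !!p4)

!p3 || p4

(!(!p0 && !!p0) || !p3) && (p0 || !p0) && (!p3 || !!p4)
= (p0 || !p0 || !p3) && (p0 || !p0) && (!p3 || !!p4)   (De Morgan)
= (p0 || !p0) && (!p3 || !!p4)   (absorption)
= !p3 || !!p4   (complement / identity)
= !p3 || p4   (double negation)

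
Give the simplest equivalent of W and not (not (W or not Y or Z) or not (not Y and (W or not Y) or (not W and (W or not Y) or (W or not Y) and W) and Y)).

W and not (not (W or not Y or Z) or not (not Y and (W or not Y) or (not W and (W or not Y) or (W or not Y) and W) and Y))
= W and not (not (W or not Y or Z) or not (not Y and (W or not Y) or (W or not Y) and Y))   (distribution)
= W and not (not (W or not Y or Z) or not (W or not Y))   (distribution)
= W and (W or not Y or Z) and (W or not Y)   (De Morgan)
= W and (W or not Y)   (absorption)
= W   (absorption)

W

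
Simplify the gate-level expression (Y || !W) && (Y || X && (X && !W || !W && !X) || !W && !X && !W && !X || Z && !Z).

Y || !W

(Y || !W) && (Y || X && (X && !W || !W && !X) || !W && !X && !W && !X || Z && !Z)
= (Y || !W) && (Y || X && (X && !W || !W && !X) || !W && !X || Z && !Z)   [idempotence]
= (Y || !W) && (Y || X && !W || !W && !X || Z && !Z)   [distribution]
= (Y || !W) && (Y || X && !W || !W && !X)   [complement / identity]
= (Y || !W) && (Y || !W)   [distribution]
= Y || !W   [idempotence]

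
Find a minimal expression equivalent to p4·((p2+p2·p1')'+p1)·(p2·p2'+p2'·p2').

p4·p2'

p4·((p2+p2·p1')'+p1)·(p2·p2'+p2'·p2')
= p4·(p2'+p1)·(p2·p2'+p2'·p2')
= p4·(p2'+p1)·p2'
= p4·p2'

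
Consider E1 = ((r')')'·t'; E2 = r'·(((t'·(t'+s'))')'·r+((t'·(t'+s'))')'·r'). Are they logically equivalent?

E1: ((r')')'·t'
    = r'·t'   — double negation
E2: r'·(((t'·(t'+s'))')'·r+((t'·(t'+s'))')'·r')
    = r'·((t'·(t'+s'))')'   — distribution
    = r'·((t')')'   — absorption
    = r'·t'   — double negation
Both reduce to r'·t', so they are equivalent.

Yes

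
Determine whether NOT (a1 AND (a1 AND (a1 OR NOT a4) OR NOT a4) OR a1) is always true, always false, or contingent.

NOT (a1 AND (a1 AND (a1 OR NOT a4) OR NOT a4) OR a1)
= NOT (a1 AND (a1 OR NOT a4) OR a1)   — absorption
= NOT (a1 OR a1)   — absorption
= NOT a1   — idempotence
This depends on a1, so it is not a constant.

contingent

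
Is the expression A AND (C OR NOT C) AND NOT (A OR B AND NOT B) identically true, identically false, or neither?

identically false

A AND (C OR NOT C) AND NOT (A OR B AND NOT B)
= A AND NOT (A OR B AND NOT B)   (complement / identity)
= A AND NOT A   (complement / identity)
= FALSE   (complement)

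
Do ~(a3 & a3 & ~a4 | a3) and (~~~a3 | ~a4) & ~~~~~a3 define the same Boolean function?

Yes

E1: ~(a3 & a3 & ~a4 | a3)
    = ~(a3 & ~a4 | a3)   — idempotence
    = ~a3   — absorption
E2: (~~~a3 | ~a4) & ~~~~~a3
    = (~~~a3 | ~a4) & ~~~a3   — double negation
    = ~~~a3   — absorption
    = ~a3   — double negation
Both reduce to ~a3, so they are equivalent.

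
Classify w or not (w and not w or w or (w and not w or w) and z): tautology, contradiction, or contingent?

tautology

w or not (w and not w or w or (w and not w or w) and z)
= w or not (w and not w or w)
= w or not w
= True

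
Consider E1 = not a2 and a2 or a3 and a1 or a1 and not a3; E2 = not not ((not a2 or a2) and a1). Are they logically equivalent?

E1: not a2 and a2 or a3 and a1 or a1 and not a3
    = a3 and a1 or a1 and not a3   — complement / identity
    = a1   — distribution
E2: not not ((not a2 or a2) and a1)
    = not not a1   — complement / identity
    = a1   — double negation
Both reduce to a1, so they are equivalent.

Yes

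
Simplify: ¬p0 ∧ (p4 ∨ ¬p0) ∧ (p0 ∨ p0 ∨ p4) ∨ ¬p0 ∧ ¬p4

¬p0 ∧ (p4 ∨ ¬p0) ∧ (p0 ∨ p0 ∨ p4) ∨ ¬p0 ∧ ¬p4
= ¬p0 ∧ (p4 ∨ ¬p0) ∧ (p0 ∨ p4) ∨ ¬p0 ∧ ¬p4
= ¬p0 ∧ (¬p0 ∧ p0 ∨ p4) ∨ ¬p0 ∧ ¬p4
= ¬p0 ∧ p4 ∨ ¬p0 ∧ ¬p4
= ¬p0 ∧ (p4 ∨ ¬p4)
= ¬p0

¬p0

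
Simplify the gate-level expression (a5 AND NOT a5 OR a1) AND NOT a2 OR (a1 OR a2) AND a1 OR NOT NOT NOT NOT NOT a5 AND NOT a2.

a1 OR NOT a5 AND NOT a2

(a5 AND NOT a5 OR a1) AND NOT a2 OR (a1 OR a2) AND a1 OR NOT NOT NOT NOT NOT a5 AND NOT a2
= (a5 AND NOT a5 OR a1) AND NOT a2 OR (a1 OR a2) AND a1 OR NOT NOT NOT a5 AND NOT a2   (double negation)
= (a5 AND NOT a5 OR a1) AND NOT a2 OR (a1 OR a2) AND a1 OR NOT a5 AND NOT a2   (double negation)
= a1 AND NOT a2 OR (a1 OR a2) AND a1 OR NOT a5 AND NOT a2   (complement / identity)
= a1 AND NOT a2 OR a1 OR NOT a5 AND NOT a2   (absorption)
= a1 OR NOT a5 AND NOT a2   (absorption)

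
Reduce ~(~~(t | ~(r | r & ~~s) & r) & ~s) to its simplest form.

~t | s

~(~~(t | ~(r | r & ~~s) & r) & ~s)
= ~(~~(t | ~(r | r & s) & r) & ~s)   (double negation)
= ~(~~(t | ~r & r) & ~s)   (absorption)
= ~(t | ~r & r) | s   (De Morgan)
= ~t | s   (complement / identity)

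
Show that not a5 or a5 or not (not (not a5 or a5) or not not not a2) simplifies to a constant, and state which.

not a5 or a5 or not (not (not a5 or a5) or not not not a2)
= not a5 or a5 or not (not (not a5 or a5) or not a2)   (double negation)
= not a5 or a5 or (not a5 or a5) and a2   (De Morgan)
= not a5 or a5   (absorption)
= True   (complement)

True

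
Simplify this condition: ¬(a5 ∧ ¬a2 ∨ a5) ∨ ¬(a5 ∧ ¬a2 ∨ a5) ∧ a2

¬(a5 ∧ ¬a2 ∨ a5) ∨ ¬(a5 ∧ ¬a2 ∨ a5) ∧ a2
= ¬(a5 ∧ ¬a2 ∨ a5)   [absorption]
= ¬a5   [absorption]

¬a5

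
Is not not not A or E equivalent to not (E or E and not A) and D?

E1: not not not A or E
    = not A or E
E2: not (E or E and not A) and D
    = not E and D
These differ: at A=0, D=0, E=1, E1 = 1 but E2 = 0.

No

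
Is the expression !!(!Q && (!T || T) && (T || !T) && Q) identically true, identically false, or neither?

!!(!Q && (!T || T) && (T || !T) && Q)
= !Q && (!T || T) && (T || !T) && Q   — double negation
= !Q && (T || !T) && Q   — complement / identity
= !Q && Q   — complement / identity
= false   — complement

identically false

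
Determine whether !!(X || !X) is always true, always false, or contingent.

!!(X || !X)
= X || !X   (double negation)
= true   (complement)

always true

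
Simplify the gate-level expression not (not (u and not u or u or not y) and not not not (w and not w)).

u or not y

not (not (u and not u or u or not y) and not not not (w and not w))
= not (not (u and not u or u or not y) and not (w and not w))
= not (not (u or not y) and not (w and not w))
= u or not y or w and not w
= u or not y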